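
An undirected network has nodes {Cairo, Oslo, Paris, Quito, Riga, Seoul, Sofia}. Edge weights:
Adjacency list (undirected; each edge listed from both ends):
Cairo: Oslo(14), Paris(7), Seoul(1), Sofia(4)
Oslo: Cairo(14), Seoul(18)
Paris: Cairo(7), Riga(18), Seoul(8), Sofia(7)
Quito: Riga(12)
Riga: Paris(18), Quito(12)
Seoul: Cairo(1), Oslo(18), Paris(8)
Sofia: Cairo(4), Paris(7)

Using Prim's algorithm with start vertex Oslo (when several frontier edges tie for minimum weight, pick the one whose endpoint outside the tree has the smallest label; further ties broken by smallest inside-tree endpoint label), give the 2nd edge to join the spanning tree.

Grow the tree from Oslo using Prim:
Step 1: frontier [Cairo Oslo 14, Oslo Seoul 18] → take Cairo Oslo (14); add Cairo.
Step 2: frontier [Cairo Seoul 1, Cairo Sofia 4, Cairo Paris 7, Oslo Seoul 18] → take Cairo Seoul (1); add Seoul.
Step 3: frontier [Cairo Sofia 4, Cairo Paris 7, Paris Seoul 8] → take Cairo Sofia (4); add Sofia.
Step 4: frontier [Cairo Paris 7, Paris Seoul 8, Paris Sofia 7] → take Cairo Paris (7); add Paris.
Step 5: frontier [Paris Riga 18] → take Paris Riga (18); add Riga.
Step 6: frontier [Quito Riga 12] → take Quito Riga (12); add Quito.
The 2nd edge added is Cairo Seoul.

Cairo-Seoul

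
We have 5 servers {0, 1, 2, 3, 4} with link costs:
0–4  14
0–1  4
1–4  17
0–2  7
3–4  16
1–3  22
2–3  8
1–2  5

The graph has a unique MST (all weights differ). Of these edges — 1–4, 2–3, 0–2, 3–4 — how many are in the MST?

Kruskal: consider edges lightest-first.
0–1 (4): add. Components now {0,1} {2} {3} {4}
1–2 (5): add. Components now {0,1,2} {3} {4}
0–2 (7): skip — 0 and 2 already connected.
2–3 (8): add. Components now {0,1,2,3} {4}
0–4 (14): add. Components now {0,1,2,3,4}
MST edge set: {0–1, 1–2, 2–3, 0–4}.
Of the listed edges, {2–3} are in the MST → 1.

1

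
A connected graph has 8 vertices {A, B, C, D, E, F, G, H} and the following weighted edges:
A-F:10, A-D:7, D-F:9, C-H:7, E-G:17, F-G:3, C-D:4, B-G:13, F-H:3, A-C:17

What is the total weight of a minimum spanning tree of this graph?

54

Grow the tree from A using Prim:
Step 1: cheapest edge leaving the tree is A-D (7); add D.
Step 2: cheapest edge leaving the tree is C-D (4); add C.
Step 3: cheapest edge leaving the tree is C-H (7); add H.
Step 4: cheapest edge leaving the tree is F-H (3); add F.
Step 5: cheapest edge leaving the tree is F-G (3); add G.
Step 6: cheapest edge leaving the tree is B-G (13); add B.
Step 7: cheapest edge leaving the tree is E-G (17); add E.
MST edges: A-D, C-D, C-H, F-H, F-G, B-G, E-G; total weight 7+4+7+3+3+13+17 = 54.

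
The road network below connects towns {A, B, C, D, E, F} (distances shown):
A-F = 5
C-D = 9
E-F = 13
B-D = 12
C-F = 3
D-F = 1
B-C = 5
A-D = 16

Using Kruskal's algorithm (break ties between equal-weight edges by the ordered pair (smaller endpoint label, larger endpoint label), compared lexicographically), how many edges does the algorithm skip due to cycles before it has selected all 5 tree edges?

2

Kruskal: consider edges lightest-first.
D-F (1): add — endpoints in different components.
C-F (3): add — endpoints in different components.
A-F (5): add — endpoints in different components.
B-C (5): add — endpoints in different components.
C-D (9): skip — C and D already connected.
B-D (12): skip — B and D already connected.
E-F (13): add — endpoints in different components.
Edges rejected before the tree was complete: 2.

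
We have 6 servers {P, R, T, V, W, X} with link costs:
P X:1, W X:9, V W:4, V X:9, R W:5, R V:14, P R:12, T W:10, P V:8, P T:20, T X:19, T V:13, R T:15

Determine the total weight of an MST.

Prim, starting at R.
Step 1: frontier [R W 5, P R 12, R V 14, R T 15] → take R W (5); add W.
Step 2: frontier [P R 12, R V 14, R T 15, V W 4, W X 9, T W 10] → take V W (4); add V.
Step 3: frontier [P R 12, R T 15, P V 8, V X 9, T V 13, W X 9, T W 10] → take P V (8); add P.
Step 4: frontier [P X 1, P T 20, R T 15, V X 9, T V 13, W X 9, T W 10] → take P X (1); add X.
Step 5: frontier [P T 20, R T 15, T V 13, T W 10, T X 19] → take T W (10); add T.
MST edges: R W, V W, P V, P X, T W; total weight 5+4+8+1+10 = 28.

28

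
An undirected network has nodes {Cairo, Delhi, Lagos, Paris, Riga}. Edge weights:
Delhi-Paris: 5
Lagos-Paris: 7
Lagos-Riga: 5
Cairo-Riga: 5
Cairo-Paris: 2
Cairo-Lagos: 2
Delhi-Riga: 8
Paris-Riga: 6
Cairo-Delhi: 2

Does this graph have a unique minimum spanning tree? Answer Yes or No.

Kruskal's algorithm — process edges by increasing weight (ties by edge label):
Cairo-Delhi (2): add. Components now {Cairo,Delhi} {Lagos} {Riga} {Paris}
Cairo-Lagos (2): add. Components now {Cairo,Delhi,Lagos} {Riga} {Paris}
Cairo-Paris (2): add. Components now {Cairo,Delhi,Lagos,Paris} {Riga}
Cairo-Riga (5): add. Components now {Cairo,Delhi,Lagos,Paris,Riga}
Non-tree edge Lagos-Riga has weight 5, equal to the heaviest edge on its tree cycle — swapping gives another MST of the same weight. Not unique.

No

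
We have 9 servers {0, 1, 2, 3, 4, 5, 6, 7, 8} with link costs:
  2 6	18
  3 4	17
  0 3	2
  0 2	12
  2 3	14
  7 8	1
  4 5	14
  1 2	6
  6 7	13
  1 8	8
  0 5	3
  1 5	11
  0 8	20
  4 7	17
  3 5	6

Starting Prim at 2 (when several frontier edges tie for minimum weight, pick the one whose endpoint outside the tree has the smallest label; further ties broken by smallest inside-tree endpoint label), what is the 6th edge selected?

Prim's algorithm from 2:
Step 1: cheapest edge leaving the tree is 1 2 (6); add 1.
Step 2: cheapest edge leaving the tree is 1 8 (8); add 8.
Step 3: cheapest edge leaving the tree is 7 8 (1); add 7.
Step 4: cheapest edge leaving the tree is 1 5 (11); add 5.
Step 5: cheapest edge leaving the tree is 0 5 (3); add 0.
Step 6: cheapest edge leaving the tree is 0 3 (2); add 3.
Step 7: cheapest edge leaving the tree is 6 7 (13); add 6.
Step 8: cheapest edge leaving the tree is 4 5 (14); add 4.
The 6th edge added is 0 3.

0-3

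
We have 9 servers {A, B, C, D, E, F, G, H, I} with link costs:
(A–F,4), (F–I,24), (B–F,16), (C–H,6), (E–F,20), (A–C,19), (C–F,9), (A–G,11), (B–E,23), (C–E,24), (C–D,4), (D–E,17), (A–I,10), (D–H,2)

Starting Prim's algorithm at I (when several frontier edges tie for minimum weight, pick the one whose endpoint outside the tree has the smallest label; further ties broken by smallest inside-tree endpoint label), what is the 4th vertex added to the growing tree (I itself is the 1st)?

Prim, starting at I.
Step 1: cheapest edge leaving the tree is A–I (10); add A.
Step 2: cheapest edge leaving the tree is A–F (4); add F.
Step 3: cheapest edge leaving the tree is C–F (9); add C.
Step 4: cheapest edge leaving the tree is C–D (4); add D.
Step 5: cheapest edge leaving the tree is D–H (2); add H.
Step 6: cheapest edge leaving the tree is A–G (11); add G.
Step 7: cheapest edge leaving the tree is B–F (16); add B.
Step 8: cheapest edge leaving the tree is D–E (17); add E.
Vertex order: I, A, F, C, D, H, G, B, E. The 4th vertex is C.

C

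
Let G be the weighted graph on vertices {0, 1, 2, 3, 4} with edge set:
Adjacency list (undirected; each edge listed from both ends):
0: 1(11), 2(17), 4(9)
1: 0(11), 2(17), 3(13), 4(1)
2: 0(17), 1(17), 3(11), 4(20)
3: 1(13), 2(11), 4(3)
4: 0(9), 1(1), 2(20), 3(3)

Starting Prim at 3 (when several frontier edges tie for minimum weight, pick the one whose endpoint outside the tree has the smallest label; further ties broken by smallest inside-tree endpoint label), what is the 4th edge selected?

2-3

Prim, starting at 3.
Step 1: frontier [3-4 3, 2-3 11, 1-3 13] → take 3-4 (3); add 4.
Step 2: frontier [2-3 11, 1-3 13, 1-4 1, 0-4 9, 2-4 20] → take 1-4 (1); add 1.
Step 3: frontier [0-1 11, 1-2 17, 2-3 11, 0-4 9, 2-4 20] → take 0-4 (9); add 0.
Step 4: frontier [0-2 17, 1-2 17, 2-3 11, 2-4 20] → take 2-3 (11); add 2.
The 4th edge added is 2-3.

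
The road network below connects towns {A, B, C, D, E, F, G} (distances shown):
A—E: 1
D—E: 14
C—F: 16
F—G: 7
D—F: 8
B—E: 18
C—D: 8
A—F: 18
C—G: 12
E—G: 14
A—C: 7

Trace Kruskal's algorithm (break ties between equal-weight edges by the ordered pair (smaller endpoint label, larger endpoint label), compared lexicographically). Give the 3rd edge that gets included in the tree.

F-G

Kruskal: consider edges lightest-first.
A—E (1): add. Components now {A,E} {B} {C} {D} {F} {G}
A—C (7): add. Components now {A,C,E} {B} {D} {F} {G}
F—G (7): add. Components now {A,C,E} {B} {D} {F,G}
C—D (8): add. Components now {A,C,D,E} {B} {F,G}
D—F (8): add. Components now {A,C,D,E,F,G} {B}
C—G (12): skip — C and G already connected.
D—E (14): skip — D and E already connected.
E—G (14): skip — E and G already connected.
C—F (16): skip — C and F already connected.
A—F (18): skip — A and F already connected.
B—E (18): add. Components now {A,B,C,D,E,F,G}
The 3rd edge added is F—G.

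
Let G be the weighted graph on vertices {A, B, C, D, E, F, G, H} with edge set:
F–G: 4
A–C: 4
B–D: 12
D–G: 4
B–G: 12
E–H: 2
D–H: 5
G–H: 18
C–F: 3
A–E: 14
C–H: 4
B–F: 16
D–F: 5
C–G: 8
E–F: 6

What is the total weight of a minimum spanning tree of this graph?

33

Prim, starting at G.
Step 1: cheapest edge leaving the tree is D–G (4); add D.
Step 2: cheapest edge leaving the tree is F–G (4); add F.
Step 3: cheapest edge leaving the tree is C–F (3); add C.
Step 4: cheapest edge leaving the tree is A–C (4); add A.
Step 5: cheapest edge leaving the tree is C–H (4); add H.
Step 6: cheapest edge leaving the tree is E–H (2); add E.
Step 7: cheapest edge leaving the tree is B–D (12); add B.
MST edges: D–G, F–G, C–F, A–C, C–H, E–H, B–D; total weight 4+4+3+4+4+2+12 = 33.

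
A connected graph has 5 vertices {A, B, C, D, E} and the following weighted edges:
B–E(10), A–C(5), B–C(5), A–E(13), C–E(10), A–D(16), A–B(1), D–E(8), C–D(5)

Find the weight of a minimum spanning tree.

Kruskal: consider edges lightest-first.
A–B (1): add. Components now {A,B} {C} {D} {E}
A–C (5): add. Components now {A,B,C} {D} {E}
B–C (5): skip — B and C already connected.
C–D (5): add. Components now {A,B,C,D} {E}
D–E (8): add. Components now {A,B,C,D,E}
MST edges: A–B, A–C, C–D, D–E; total weight 1+5+5+8 = 19.

19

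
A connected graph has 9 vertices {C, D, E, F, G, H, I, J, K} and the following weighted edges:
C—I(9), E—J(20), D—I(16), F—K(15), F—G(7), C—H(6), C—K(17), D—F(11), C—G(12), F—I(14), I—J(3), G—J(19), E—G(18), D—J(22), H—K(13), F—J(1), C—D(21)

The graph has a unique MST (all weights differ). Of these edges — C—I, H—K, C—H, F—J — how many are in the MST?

Sort edges by weight, then run Kruskal:
F—J (1): add — endpoints in different components.
I—J (3): add — endpoints in different components.
C—H (6): add — endpoints in different components.
F—G (7): add — endpoints in different components.
C—I (9): add — endpoints in different components.
D—F (11): add — endpoints in different components.
C—G (12): skip — C and G already connected.
H—K (13): add — endpoints in different components.
F—I (14): skip — F and I already connected.
F—K (15): skip — F and K already connected.
D—I (16): skip — D and I already connected.
C—K (17): skip — C and K already connected.
E—G (18): add — endpoints in different components.
MST edge set: {F—J, I—J, C—H, F—G, C—I, D—F, H—K, E—G}.
Of the listed edges, {C—I, H—K, C—H, F—J} are in the MST → 4.

4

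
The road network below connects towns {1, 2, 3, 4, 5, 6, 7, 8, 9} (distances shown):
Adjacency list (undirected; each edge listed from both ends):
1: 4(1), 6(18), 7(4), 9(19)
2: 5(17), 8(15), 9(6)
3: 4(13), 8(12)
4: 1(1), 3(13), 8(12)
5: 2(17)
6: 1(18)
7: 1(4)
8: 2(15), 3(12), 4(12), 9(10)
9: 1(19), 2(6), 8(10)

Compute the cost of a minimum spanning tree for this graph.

Prim, starting at 7.
Step 1: frontier [1–7 4] → take 1–7 (4); add 1.
Step 2: frontier [1–4 1, 1–6 18, 1–9 19] → take 1–4 (1); add 4.
Step 3: frontier [1–6 18, 1–9 19, 4–8 12, 3–4 13] → take 4–8 (12); add 8.
Step 4: frontier [1–6 18, 1–9 19, 3–4 13, 8–9 10, 3–8 12, 2–8 15] → take 8–9 (10); add 9.
Step 5: frontier [1–6 18, 3–4 13, 3–8 12, 2–8 15, 2–9 6] → take 2–9 (6); add 2.
Step 6: frontier [1–6 18, 2–5 17, 3–4 13, 3–8 12] → take 3–8 (12); add 3.
Step 7: frontier [1–6 18, 2–5 17] → take 2–5 (17); add 5.
Step 8: frontier [1–6 18] → take 1–6 (18); add 6.
MST edges: 1–7, 1–4, 4–8, 8–9, 2–9, 3–8, 2–5, 1–6; total weight 4+1+12+10+6+12+17+18 = 80.

80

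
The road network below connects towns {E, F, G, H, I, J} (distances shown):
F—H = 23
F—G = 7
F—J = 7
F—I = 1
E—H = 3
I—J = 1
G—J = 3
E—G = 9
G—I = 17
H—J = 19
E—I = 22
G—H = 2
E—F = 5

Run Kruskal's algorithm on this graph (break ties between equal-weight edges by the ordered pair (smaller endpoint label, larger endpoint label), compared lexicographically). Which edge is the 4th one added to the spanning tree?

Kruskal: consider edges lightest-first.
F—I (1): add — endpoints in different components.
I—J (1): add — endpoints in different components.
G—H (2): add — endpoints in different components.
E—H (3): add — endpoints in different components.
G—J (3): add — endpoints in different components.
The 4th edge added is E—H.

E-H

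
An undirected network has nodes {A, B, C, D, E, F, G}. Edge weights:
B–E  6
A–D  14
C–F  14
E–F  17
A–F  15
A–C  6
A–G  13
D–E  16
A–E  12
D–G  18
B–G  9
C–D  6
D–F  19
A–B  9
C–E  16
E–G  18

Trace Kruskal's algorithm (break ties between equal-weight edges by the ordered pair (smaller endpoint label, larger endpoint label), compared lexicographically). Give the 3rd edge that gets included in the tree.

Kruskal: consider edges lightest-first.
A–C (6): add. Components now {A,C} {B} {D} {E} {F} {G}
B–E (6): add. Components now {A,C} {B,E} {D} {F} {G}
C–D (6): add. Components now {A,C,D} {B,E} {F} {G}
A–B (9): add. Components now {A,B,C,D,E} {F} {G}
B–G (9): add. Components now {A,B,C,D,E,G} {F}
A–E (12): skip — A and E already connected.
A–G (13): skip — A and G already connected.
A–D (14): skip — A and D already connected.
C–F (14): add. Components now {A,B,C,D,E,F,G}
The 3rd edge added is C–D.

C-D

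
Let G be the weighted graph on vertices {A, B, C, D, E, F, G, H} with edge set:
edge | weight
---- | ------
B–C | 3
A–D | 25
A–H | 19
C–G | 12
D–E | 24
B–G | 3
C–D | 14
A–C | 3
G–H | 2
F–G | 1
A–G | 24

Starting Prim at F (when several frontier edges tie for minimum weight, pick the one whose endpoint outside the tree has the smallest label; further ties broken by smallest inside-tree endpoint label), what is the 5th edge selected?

Grow the tree from F using Prim:
Step 1: frontier [F–G 1] → take F–G (1); add G.
Step 2: frontier [G–H 2, B–G 3, C–G 12, A–G 24] → take G–H (2); add H.
Step 3: frontier [B–G 3, C–G 12, A–G 24, A–H 19] → take B–G (3); add B.
Step 4: frontier [B–C 3, C–G 12, A–G 24, A–H 19] → take B–C (3); add C.
Step 5: frontier [A–C 3, C–D 14, A–G 24, A–H 19] → take A–C (3); add A.
Step 6: frontier [A–D 25, C–D 14] → take C–D (14); add D.
Step 7: frontier [D–E 24] → take D–E (24); add E.
The 5th edge added is A–C.

A-C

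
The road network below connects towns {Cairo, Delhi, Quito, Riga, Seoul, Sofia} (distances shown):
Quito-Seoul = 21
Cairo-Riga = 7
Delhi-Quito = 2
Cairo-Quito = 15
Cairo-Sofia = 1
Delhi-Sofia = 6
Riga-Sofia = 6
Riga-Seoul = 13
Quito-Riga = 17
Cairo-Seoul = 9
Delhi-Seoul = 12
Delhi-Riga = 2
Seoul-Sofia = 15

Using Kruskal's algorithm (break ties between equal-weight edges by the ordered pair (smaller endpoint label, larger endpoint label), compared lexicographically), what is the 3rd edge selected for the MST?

Kruskal: consider edges lightest-first.
Cairo-Sofia (1): add. Components now {Riga} {Seoul} {Delhi} {Cairo,Sofia} {Quito}
Delhi-Quito (2): add. Components now {Riga} {Seoul} {Delhi,Quito} {Cairo,Sofia}
Delhi-Riga (2): add. Components now {Delhi,Quito,Riga} {Seoul} {Cairo,Sofia}
Delhi-Sofia (6): add. Components now {Cairo,Delhi,Quito,Riga,Sofia} {Seoul}
Riga-Sofia (6): skip — Riga and Sofia already connected.
Cairo-Riga (7): skip — Riga and Cairo already connected.
Cairo-Seoul (9): add. Components now {Cairo,Delhi,Quito,Riga,Seoul,Sofia}
The 3rd edge added is Delhi-Riga.

Delhi-Riga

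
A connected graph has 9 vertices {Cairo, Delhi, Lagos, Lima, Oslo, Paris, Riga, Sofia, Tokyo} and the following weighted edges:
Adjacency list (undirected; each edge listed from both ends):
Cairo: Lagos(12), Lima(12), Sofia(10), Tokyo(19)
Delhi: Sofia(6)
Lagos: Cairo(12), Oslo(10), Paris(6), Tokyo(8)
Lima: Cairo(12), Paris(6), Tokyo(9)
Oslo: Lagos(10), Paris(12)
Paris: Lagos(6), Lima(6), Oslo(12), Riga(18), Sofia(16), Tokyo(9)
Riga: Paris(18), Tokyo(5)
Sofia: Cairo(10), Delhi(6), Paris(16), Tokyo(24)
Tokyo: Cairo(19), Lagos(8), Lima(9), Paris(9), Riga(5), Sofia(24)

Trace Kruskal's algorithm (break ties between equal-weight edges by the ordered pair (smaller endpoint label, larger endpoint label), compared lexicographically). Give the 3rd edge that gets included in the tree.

Lagos-Paris

Kruskal: consider edges lightest-first.
Riga–Tokyo (5): add — endpoints in different components.
Delhi–Sofia (6): add — endpoints in different components.
Lagos–Paris (6): add — endpoints in different components.
Lima–Paris (6): add — endpoints in different components.
Lagos–Tokyo (8): add — endpoints in different components.
Lima–Tokyo (9): skip — Lima and Tokyo already connected.
Paris–Tokyo (9): skip — Paris and Tokyo already connected.
Cairo–Sofia (10): add — endpoints in different components.
Lagos–Oslo (10): add — endpoints in different components.
Cairo–Lagos (12): add — endpoints in different components.
The 3rd edge added is Lagos–Paris.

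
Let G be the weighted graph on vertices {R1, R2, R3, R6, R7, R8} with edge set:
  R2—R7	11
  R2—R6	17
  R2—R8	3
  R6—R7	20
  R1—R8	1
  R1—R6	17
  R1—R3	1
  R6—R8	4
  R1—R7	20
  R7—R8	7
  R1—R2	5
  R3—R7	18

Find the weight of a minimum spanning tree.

Kruskal's algorithm — process edges by increasing weight (ties by edge label):
R1—R3 (1): add. Components now {R7} {R6} {R1,R3} {R8} {R2}
R1—R8 (1): add. Components now {R7} {R6} {R1,R3,R8} {R2}
R2—R8 (3): add. Components now {R7} {R6} {R1,R2,R3,R8}
R6—R8 (4): add. Components now {R7} {R1,R2,R3,R6,R8}
R1—R2 (5): skip — R1 and R2 already connected.
R7—R8 (7): add. Components now {R1,R2,R3,R6,R7,R8}
MST edges: R1—R3, R1—R8, R2—R8, R6—R8, R7—R8; total weight 1+1+3+4+7 = 16.

16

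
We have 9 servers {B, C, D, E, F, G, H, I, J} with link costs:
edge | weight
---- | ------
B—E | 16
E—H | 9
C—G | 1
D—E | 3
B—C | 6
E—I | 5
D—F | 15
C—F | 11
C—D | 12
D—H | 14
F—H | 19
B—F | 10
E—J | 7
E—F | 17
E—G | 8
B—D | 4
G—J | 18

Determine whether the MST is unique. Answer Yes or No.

Yes

Kruskal's algorithm — process edges by increasing weight (ties by edge label):
C—G (1): add — endpoints in different components.
D—E (3): add — endpoints in different components.
B—D (4): add — endpoints in different components.
E—I (5): add — endpoints in different components.
B—C (6): add — endpoints in different components.
E—J (7): add — endpoints in different components.
E—G (8): skip — E and G already connected.
E—H (9): add — endpoints in different components.
B—F (10): add — endpoints in different components.
Every non-tree edge has weight strictly greater than the heaviest edge on the tree path between its endpoints, so the MST is unique.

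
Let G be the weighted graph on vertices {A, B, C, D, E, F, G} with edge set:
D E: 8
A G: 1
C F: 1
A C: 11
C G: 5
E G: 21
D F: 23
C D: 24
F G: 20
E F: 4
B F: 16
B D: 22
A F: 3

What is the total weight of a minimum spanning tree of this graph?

Prim, starting at E.
Step 1: frontier [E F 4, D E 8, E G 21] → take E F (4); add F.
Step 2: frontier [D E 8, E G 21, C F 1, A F 3, B F 16, F G 20, D F 23] → take C F (1); add C.
Step 3: frontier [C G 5, A C 11, C D 24, D E 8, E G 21, A F 3, B F 16, F G 20, D F 23] → take A F (3); add A.
Step 4: frontier [A G 1, C G 5, C D 24, D E 8, E G 21, B F 16, F G 20, D F 23] → take A G (1); add G.
Step 5: frontier [C D 24, D E 8, B F 16, D F 23] → take D E (8); add D.
Step 6: frontier [B D 22, B F 16] → take B F (16); add B.
MST edges: E F, C F, A F, A G, D E, B F; total weight 4+1+3+1+8+16 = 33.

33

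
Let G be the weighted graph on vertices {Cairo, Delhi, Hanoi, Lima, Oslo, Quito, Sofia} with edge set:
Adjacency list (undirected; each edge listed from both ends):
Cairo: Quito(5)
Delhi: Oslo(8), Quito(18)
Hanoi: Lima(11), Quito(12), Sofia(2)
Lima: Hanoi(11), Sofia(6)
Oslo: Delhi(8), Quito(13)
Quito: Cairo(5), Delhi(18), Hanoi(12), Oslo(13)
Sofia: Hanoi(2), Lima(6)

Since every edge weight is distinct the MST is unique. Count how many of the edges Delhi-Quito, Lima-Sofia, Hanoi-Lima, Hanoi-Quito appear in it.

2

Sort edges by weight, then run Kruskal:
Hanoi-Sofia (2): add — endpoints in different components.
Cairo-Quito (5): add — endpoints in different components.
Lima-Sofia (6): add — endpoints in different components.
Delhi-Oslo (8): add — endpoints in different components.
Hanoi-Lima (11): skip — Lima and Hanoi already connected.
Hanoi-Quito (12): add — endpoints in different components.
Oslo-Quito (13): add — endpoints in different components.
MST edge set: {Hanoi-Sofia, Cairo-Quito, Lima-Sofia, Delhi-Oslo, Hanoi-Quito, Oslo-Quito}.
Of the listed edges, {Lima-Sofia, Hanoi-Quito} are in the MST → 2.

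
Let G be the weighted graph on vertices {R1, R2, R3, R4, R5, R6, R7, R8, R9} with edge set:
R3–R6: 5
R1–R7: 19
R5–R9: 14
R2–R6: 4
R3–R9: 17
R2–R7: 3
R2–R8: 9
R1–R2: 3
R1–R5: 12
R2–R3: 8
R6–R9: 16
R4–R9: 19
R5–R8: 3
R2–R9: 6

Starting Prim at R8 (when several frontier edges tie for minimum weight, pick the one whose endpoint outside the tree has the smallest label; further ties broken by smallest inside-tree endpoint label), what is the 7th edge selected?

R2-R9

Grow the tree from R8 using Prim:
Step 1: frontier [R5–R8 3, R2–R8 9] → take R5–R8 (3); add R5.
Step 2: frontier [R1–R5 12, R5–R9 14, R2–R8 9] → take R2–R8 (9); add R2.
Step 3: frontier [R1–R2 3, R2–R7 3, R2–R6 4, R2–R9 6, R2–R3 8, R1–R5 12, R5–R9 14] → take R1–R2 (3); add R1.
Step 4: frontier [R1–R7 19, R2–R7 3, R2–R6 4, R2–R9 6, R2–R3 8, R5–R9 14] → take R2–R7 (3); add R7.
Step 5: frontier [R2–R6 4, R2–R9 6, R2–R3 8, R5–R9 14] → take R2–R6 (4); add R6.
Step 6: frontier [R2–R9 6, R2–R3 8, R5–R9 14, R3–R6 5, R6–R9 16] → take R3–R6 (5); add R3.
Step 7: frontier [R2–R9 6, R3–R9 17, R5–R9 14, R6–R9 16] → take R2–R9 (6); add R9.
Step 8: frontier [R4–R9 19] → take R4–R9 (19); add R4.
The 7th edge added is R2–R9.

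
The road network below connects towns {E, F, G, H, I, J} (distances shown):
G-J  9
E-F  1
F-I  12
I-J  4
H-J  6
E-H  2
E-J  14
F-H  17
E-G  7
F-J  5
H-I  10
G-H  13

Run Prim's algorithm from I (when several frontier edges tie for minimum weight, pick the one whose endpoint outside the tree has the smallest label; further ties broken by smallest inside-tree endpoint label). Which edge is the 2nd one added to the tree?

F-J

Grow the tree from I using Prim:
Step 1: frontier [I-J 4, H-I 10, F-I 12] → take I-J (4); add J.
Step 2: frontier [H-I 10, F-I 12, F-J 5, H-J 6, G-J 9, E-J 14] → take F-J (5); add F.
Step 3: frontier [E-F 1, F-H 17, H-I 10, H-J 6, G-J 9, E-J 14] → take E-F (1); add E.
Step 4: frontier [E-H 2, E-G 7, F-H 17, H-I 10, H-J 6, G-J 9] → take E-H (2); add H.
Step 5: frontier [E-G 7, G-H 13, G-J 9] → take E-G (7); add G.
The 2nd edge added is F-J.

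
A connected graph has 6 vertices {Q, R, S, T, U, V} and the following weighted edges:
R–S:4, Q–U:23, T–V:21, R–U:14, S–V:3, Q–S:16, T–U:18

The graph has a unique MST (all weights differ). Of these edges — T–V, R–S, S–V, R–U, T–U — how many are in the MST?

4

Kruskal: consider edges lightest-first.
S–V (3): add. Components now {S,V} {Q} {R} {T} {U}
R–S (4): add. Components now {R,S,V} {Q} {T} {U}
R–U (14): add. Components now {R,S,U,V} {Q} {T}
Q–S (16): add. Components now {Q,R,S,U,V} {T}
T–U (18): add. Components now {Q,R,S,T,U,V}
MST edge set: {S–V, R–S, R–U, Q–S, T–U}.
Of the listed edges, {R–S, S–V, R–U, T–U} are in the MST → 4.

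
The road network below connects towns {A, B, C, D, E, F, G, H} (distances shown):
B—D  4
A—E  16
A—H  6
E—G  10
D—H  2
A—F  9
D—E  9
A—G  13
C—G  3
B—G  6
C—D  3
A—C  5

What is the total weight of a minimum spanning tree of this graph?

Sort edges by weight, then run Kruskal:
D—H (2): add — endpoints in different components.
C—D (3): add — endpoints in different components.
C—G (3): add — endpoints in different components.
B—D (4): add — endpoints in different components.
A—C (5): add — endpoints in different components.
A—H (6): skip — A and H already connected.
B—G (6): skip — B and G already connected.
A—F (9): add — endpoints in different components.
D—E (9): add — endpoints in different components.
MST edges: D—H, C—D, C—G, B—D, A—C, A—F, D—E; total weight 2+3+3+4+5+9+9 = 35.

35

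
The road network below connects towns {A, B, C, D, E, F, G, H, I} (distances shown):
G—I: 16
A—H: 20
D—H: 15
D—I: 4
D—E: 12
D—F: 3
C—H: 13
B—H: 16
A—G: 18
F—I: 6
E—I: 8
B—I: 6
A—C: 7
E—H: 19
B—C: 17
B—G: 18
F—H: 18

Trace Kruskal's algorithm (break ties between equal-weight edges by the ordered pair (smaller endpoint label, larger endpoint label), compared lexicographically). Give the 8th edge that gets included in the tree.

G-I

Sort edges by weight, then run Kruskal:
D—F (3): add — endpoints in different components.
D—I (4): add — endpoints in different components.
B—I (6): add — endpoints in different components.
F—I (6): skip — F and I already connected.
A—C (7): add — endpoints in different components.
E—I (8): add — endpoints in different components.
D—E (12): skip — D and E already connected.
C—H (13): add — endpoints in different components.
D—H (15): add — endpoints in different components.
B—H (16): skip — B and H already connected.
G—I (16): add — endpoints in different components.
The 8th edge added is G—I.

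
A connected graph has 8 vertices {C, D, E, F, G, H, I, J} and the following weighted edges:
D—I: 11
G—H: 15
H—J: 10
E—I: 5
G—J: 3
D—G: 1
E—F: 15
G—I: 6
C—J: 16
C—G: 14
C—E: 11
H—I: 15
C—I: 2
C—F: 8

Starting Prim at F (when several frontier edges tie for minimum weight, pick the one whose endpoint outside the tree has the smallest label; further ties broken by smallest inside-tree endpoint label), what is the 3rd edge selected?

Prim, starting at F.
Step 1: cheapest edge leaving the tree is C—F (8); add C.
Step 2: cheapest edge leaving the tree is C—I (2); add I.
Step 3: cheapest edge leaving the tree is E—I (5); add E.
Step 4: cheapest edge leaving the tree is G—I (6); add G.
Step 5: cheapest edge leaving the tree is D—G (1); add D.
Step 6: cheapest edge leaving the tree is G—J (3); add J.
Step 7: cheapest edge leaving the tree is H—J (10); add H.
The 3rd edge added is E—I.

E-I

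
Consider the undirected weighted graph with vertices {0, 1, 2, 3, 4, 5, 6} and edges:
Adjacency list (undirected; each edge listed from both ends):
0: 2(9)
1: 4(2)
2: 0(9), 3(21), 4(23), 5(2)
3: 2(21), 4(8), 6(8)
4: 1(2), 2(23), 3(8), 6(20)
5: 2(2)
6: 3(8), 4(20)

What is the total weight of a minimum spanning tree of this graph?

Kruskal's algorithm — process edges by increasing weight (ties by edge label):
1-4 (2): add. Components now {0} {1,4} {2} {3} {5} {6}
2-5 (2): add. Components now {0} {1,4} {2,5} {3} {6}
3-4 (8): add. Components now {0} {1,3,4} {2,5} {6}
3-6 (8): add. Components now {0} {1,3,4,6} {2,5}
0-2 (9): add. Components now {0,2,5} {1,3,4,6}
4-6 (20): skip — 4 and 6 already connected.
2-3 (21): add. Components now {0,1,2,3,4,5,6}
MST edges: 1-4, 2-5, 3-4, 3-6, 0-2, 2-3; total weight 2+2+8+8+9+21 = 50.

50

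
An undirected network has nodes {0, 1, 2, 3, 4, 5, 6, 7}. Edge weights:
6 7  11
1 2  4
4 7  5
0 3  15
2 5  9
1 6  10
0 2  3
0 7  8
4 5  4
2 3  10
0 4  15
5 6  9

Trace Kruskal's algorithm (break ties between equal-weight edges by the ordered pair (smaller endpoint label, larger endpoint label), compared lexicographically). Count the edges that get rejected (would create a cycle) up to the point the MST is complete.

Kruskal: consider edges lightest-first.
0 2 (3): add — endpoints in different components.
1 2 (4): add — endpoints in different components.
4 5 (4): add — endpoints in different components.
4 7 (5): add — endpoints in different components.
0 7 (8): add — endpoints in different components.
2 5 (9): skip — 2 and 5 already connected.
5 6 (9): add — endpoints in different components.
1 6 (10): skip — 1 and 6 already connected.
2 3 (10): add — endpoints in different components.
Edges rejected before the tree was complete: 2.

2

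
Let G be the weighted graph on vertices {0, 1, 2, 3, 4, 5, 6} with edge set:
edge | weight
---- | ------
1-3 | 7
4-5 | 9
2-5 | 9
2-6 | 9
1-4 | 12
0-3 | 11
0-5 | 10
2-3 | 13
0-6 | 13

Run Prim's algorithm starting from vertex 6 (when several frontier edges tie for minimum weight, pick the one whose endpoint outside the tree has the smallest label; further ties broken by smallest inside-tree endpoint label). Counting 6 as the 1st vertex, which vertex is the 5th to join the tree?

Prim, starting at 6.
Step 1: frontier [2-6 9, 0-6 13] → take 2-6 (9); add 2.
Step 2: frontier [2-5 9, 2-3 13, 0-6 13] → take 2-5 (9); add 5.
Step 3: frontier [2-3 13, 4-5 9, 0-5 10, 0-6 13] → take 4-5 (9); add 4.
Step 4: frontier [2-3 13, 1-4 12, 0-5 10, 0-6 13] → take 0-5 (10); add 0.
Step 5: frontier [0-3 11, 2-3 13, 1-4 12] → take 0-3 (11); add 3.
Step 6: frontier [1-3 7, 1-4 12] → take 1-3 (7); add 1.
Vertex order: 6, 2, 5, 4, 0, 3, 1. The 5th vertex is 0.

0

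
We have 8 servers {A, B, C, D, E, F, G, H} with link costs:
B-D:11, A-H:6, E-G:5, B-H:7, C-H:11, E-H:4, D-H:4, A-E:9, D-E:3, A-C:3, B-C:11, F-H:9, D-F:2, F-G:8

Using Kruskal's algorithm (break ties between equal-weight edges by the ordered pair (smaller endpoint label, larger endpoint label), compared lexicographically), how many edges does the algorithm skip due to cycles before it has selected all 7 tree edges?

Sort edges by weight, then run Kruskal:
D-F (2): add — endpoints in different components.
A-C (3): add — endpoints in different components.
D-E (3): add — endpoints in different components.
D-H (4): add — endpoints in different components.
E-H (4): skip — E and H already connected.
E-G (5): add — endpoints in different components.
A-H (6): add — endpoints in different components.
B-H (7): add — endpoints in different components.
Edges rejected before the tree was complete: 1.

1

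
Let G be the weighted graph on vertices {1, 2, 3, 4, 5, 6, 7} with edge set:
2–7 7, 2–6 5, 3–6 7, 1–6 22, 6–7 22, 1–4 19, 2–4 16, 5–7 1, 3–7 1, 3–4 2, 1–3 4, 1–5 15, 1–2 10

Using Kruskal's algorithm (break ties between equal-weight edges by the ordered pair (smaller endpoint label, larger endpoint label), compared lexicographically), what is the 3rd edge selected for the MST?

Kruskal's algorithm — process edges by increasing weight (ties by edge label):
3–7 (1): add — endpoints in different components.
5–7 (1): add — endpoints in different components.
3–4 (2): add — endpoints in different components.
1–3 (4): add — endpoints in different components.
2–6 (5): add — endpoints in different components.
2–7 (7): add — endpoints in different components.
The 3rd edge added is 3–4.

3-4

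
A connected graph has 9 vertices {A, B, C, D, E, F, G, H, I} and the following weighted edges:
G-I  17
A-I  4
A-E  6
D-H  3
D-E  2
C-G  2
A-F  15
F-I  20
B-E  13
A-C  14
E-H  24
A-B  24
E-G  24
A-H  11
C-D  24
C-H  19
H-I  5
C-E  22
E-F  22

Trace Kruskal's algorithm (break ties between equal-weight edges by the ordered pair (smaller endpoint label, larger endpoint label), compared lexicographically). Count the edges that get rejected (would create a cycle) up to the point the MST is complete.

2

Sort edges by weight, then run Kruskal:
C-G (2): add — endpoints in different components.
D-E (2): add — endpoints in different components.
D-H (3): add — endpoints in different components.
A-I (4): add — endpoints in different components.
H-I (5): add — endpoints in different components.
A-E (6): skip — A and E already connected.
A-H (11): skip — A and H already connected.
B-E (13): add — endpoints in different components.
A-C (14): add — endpoints in different components.
A-F (15): add — endpoints in different components.
Edges rejected before the tree was complete: 2.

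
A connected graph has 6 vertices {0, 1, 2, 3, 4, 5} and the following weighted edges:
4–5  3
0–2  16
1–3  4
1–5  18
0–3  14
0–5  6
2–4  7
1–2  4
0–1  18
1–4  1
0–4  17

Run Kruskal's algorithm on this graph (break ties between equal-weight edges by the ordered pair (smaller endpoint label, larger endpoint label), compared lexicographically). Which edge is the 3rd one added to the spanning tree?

1-2

Kruskal: consider edges lightest-first.
1–4 (1): add. Components now {0} {1,4} {2} {3} {5}
4–5 (3): add. Components now {0} {1,4,5} {2} {3}
1–2 (4): add. Components now {0} {1,2,4,5} {3}
1–3 (4): add. Components now {0} {1,2,3,4,5}
0–5 (6): add. Components now {0,1,2,3,4,5}
The 3rd edge added is 1–2.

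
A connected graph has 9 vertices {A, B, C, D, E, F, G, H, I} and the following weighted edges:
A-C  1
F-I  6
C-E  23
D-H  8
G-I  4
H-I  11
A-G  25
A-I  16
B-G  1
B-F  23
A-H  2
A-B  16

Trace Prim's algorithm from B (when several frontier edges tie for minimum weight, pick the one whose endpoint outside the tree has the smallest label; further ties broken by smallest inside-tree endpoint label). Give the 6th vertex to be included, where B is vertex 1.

A

Grow the tree from B using Prim:
Step 1: cheapest edge leaving the tree is B-G (1); add G.
Step 2: cheapest edge leaving the tree is G-I (4); add I.
Step 3: cheapest edge leaving the tree is F-I (6); add F.
Step 4: cheapest edge leaving the tree is H-I (11); add H.
Step 5: cheapest edge leaving the tree is A-H (2); add A.
Step 6: cheapest edge leaving the tree is A-C (1); add C.
Step 7: cheapest edge leaving the tree is D-H (8); add D.
Step 8: cheapest edge leaving the tree is C-E (23); add E.
Vertex order: B, G, I, F, H, A, C, D, E. The 6th vertex is A.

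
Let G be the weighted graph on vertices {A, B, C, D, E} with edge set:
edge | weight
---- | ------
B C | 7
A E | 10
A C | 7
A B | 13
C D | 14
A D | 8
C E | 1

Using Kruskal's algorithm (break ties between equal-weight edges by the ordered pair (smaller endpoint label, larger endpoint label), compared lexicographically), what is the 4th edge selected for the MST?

A-D

Sort edges by weight, then run Kruskal:
C E (1): add. Components now {A} {B} {C,E} {D}
A C (7): add. Components now {A,C,E} {B} {D}
B C (7): add. Components now {A,B,C,E} {D}
A D (8): add. Components now {A,B,C,D,E}
The 4th edge added is A D.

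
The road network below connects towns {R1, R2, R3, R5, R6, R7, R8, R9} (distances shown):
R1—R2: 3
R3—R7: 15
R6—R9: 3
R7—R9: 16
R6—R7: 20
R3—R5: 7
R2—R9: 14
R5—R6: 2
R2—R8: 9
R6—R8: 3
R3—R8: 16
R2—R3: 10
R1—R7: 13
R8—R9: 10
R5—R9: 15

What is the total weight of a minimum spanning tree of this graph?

Kruskal's algorithm — process edges by increasing weight (ties by edge label):
R5—R6 (2): add — endpoints in different components.
R1—R2 (3): add — endpoints in different components.
R6—R8 (3): add — endpoints in different components.
R6—R9 (3): add — endpoints in different components.
R3—R5 (7): add — endpoints in different components.
R2—R8 (9): add — endpoints in different components.
R2—R3 (10): skip — R2 and R3 already connected.
R8—R9 (10): skip — R9 and R8 already connected.
R1—R7 (13): add — endpoints in different components.
MST edges: R5—R6, R1—R2, R6—R8, R6—R9, R3—R5, R2—R8, R1—R7; total weight 2+3+3+3+7+9+13 = 40.

40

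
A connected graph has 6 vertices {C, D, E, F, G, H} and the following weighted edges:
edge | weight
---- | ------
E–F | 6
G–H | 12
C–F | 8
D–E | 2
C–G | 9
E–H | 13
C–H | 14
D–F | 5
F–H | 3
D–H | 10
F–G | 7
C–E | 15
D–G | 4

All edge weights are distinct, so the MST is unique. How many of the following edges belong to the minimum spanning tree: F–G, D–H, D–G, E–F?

Sort edges by weight, then run Kruskal:
D–E (2): add. Components now {C} {D,E} {F} {G} {H}
F–H (3): add. Components now {C} {D,E} {F,H} {G}
D–G (4): add. Components now {C} {D,E,G} {F,H}
D–F (5): add. Components now {C} {D,E,F,G,H}
E–F (6): skip — E and F already connected.
F–G (7): skip — F and G already connected.
C–F (8): add. Components now {C,D,E,F,G,H}
MST edge set: {D–E, F–H, D–G, D–F, C–F}.
Of the listed edges, {D–G} are in the MST → 1.

1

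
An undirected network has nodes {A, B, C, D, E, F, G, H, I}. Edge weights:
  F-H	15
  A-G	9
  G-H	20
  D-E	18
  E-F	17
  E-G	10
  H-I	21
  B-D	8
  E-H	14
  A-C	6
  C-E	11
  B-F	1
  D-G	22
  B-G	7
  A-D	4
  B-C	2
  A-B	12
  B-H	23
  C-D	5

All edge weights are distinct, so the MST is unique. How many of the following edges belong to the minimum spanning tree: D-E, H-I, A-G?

1

Kruskal: consider edges lightest-first.
B-F (1): add — endpoints in different components.
B-C (2): add — endpoints in different components.
A-D (4): add — endpoints in different components.
C-D (5): add — endpoints in different components.
A-C (6): skip — A and C already connected.
B-G (7): add — endpoints in different components.
B-D (8): skip — B and D already connected.
A-G (9): skip — A and G already connected.
E-G (10): add — endpoints in different components.
C-E (11): skip — C and E already connected.
A-B (12): skip — A and B already connected.
E-H (14): add — endpoints in different components.
F-H (15): skip — F and H already connected.
E-F (17): skip — E and F already connected.
D-E (18): skip — D and E already connected.
G-H (20): skip — G and H already connected.
H-I (21): add — endpoints in different components.
MST edge set: {B-F, B-C, A-D, C-D, B-G, E-G, E-H, H-I}.
Of the listed edges, {H-I} are in the MST → 1.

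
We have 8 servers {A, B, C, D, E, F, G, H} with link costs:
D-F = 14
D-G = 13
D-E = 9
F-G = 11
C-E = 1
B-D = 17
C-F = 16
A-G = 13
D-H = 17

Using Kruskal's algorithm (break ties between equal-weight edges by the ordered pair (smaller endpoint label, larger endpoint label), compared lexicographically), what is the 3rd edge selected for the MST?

F-G

Kruskal: consider edges lightest-first.
C-E (1): add — endpoints in different components.
D-E (9): add — endpoints in different components.
F-G (11): add — endpoints in different components.
A-G (13): add — endpoints in different components.
D-G (13): add — endpoints in different components.
D-F (14): skip — D and F already connected.
C-F (16): skip — C and F already connected.
B-D (17): add — endpoints in different components.
D-H (17): add — endpoints in different components.
The 3rd edge added is F-G.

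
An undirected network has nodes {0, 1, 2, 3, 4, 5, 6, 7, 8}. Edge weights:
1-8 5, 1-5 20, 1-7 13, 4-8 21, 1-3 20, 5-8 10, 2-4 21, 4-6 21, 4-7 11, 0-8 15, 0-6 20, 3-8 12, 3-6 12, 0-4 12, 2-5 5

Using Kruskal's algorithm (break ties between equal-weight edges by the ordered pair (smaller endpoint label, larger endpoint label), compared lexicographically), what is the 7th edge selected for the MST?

Kruskal: consider edges lightest-first.
1-8 (5): add — endpoints in different components.
2-5 (5): add — endpoints in different components.
5-8 (10): add — endpoints in different components.
4-7 (11): add — endpoints in different components.
0-4 (12): add — endpoints in different components.
3-6 (12): add — endpoints in different components.
3-8 (12): add — endpoints in different components.
1-7 (13): add — endpoints in different components.
The 7th edge added is 3-8.

3-8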